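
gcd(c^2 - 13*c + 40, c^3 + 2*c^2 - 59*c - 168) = c - 8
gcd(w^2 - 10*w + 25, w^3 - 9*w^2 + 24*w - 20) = w - 5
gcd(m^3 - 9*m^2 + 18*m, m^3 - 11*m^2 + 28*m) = m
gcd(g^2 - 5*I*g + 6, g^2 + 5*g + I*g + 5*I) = g + I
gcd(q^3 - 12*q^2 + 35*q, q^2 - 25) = q - 5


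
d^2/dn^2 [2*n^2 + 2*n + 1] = 4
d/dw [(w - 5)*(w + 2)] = 2*w - 3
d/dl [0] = 0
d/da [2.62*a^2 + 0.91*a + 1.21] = 5.24*a + 0.91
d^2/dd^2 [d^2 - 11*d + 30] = 2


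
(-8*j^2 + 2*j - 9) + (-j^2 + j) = -9*j^2 + 3*j - 9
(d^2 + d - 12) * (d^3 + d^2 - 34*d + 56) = d^5 + 2*d^4 - 45*d^3 + 10*d^2 + 464*d - 672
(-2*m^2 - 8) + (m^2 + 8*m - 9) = -m^2 + 8*m - 17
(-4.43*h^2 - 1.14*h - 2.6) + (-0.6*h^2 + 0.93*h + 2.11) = -5.03*h^2 - 0.21*h - 0.49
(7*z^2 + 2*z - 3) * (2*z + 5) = 14*z^3 + 39*z^2 + 4*z - 15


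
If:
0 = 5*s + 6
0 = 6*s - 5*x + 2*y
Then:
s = -6/5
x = 2*y/5 - 36/25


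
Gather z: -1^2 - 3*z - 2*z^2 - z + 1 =-2*z^2 - 4*z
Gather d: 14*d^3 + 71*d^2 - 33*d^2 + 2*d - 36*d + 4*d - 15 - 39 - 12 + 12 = 14*d^3 + 38*d^2 - 30*d - 54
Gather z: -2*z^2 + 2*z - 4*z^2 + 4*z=-6*z^2 + 6*z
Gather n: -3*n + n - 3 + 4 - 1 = -2*n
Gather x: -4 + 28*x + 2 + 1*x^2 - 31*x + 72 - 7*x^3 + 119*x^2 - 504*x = -7*x^3 + 120*x^2 - 507*x + 70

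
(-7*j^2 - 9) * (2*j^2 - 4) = -14*j^4 + 10*j^2 + 36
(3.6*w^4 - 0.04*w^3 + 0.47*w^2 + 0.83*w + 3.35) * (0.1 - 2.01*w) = -7.236*w^5 + 0.4404*w^4 - 0.9487*w^3 - 1.6213*w^2 - 6.6505*w + 0.335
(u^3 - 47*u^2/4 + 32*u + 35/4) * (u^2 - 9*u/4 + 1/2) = u^5 - 14*u^4 + 943*u^3/16 - 553*u^2/8 - 59*u/16 + 35/8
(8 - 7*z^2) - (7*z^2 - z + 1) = -14*z^2 + z + 7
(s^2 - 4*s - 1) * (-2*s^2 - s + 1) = -2*s^4 + 7*s^3 + 7*s^2 - 3*s - 1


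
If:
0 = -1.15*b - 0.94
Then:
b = -0.82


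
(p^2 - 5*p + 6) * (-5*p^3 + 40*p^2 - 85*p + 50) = -5*p^5 + 65*p^4 - 315*p^3 + 715*p^2 - 760*p + 300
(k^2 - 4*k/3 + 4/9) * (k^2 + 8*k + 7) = k^4 + 20*k^3/3 - 29*k^2/9 - 52*k/9 + 28/9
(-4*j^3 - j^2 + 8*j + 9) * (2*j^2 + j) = -8*j^5 - 6*j^4 + 15*j^3 + 26*j^2 + 9*j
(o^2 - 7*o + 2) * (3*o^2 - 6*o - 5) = 3*o^4 - 27*o^3 + 43*o^2 + 23*o - 10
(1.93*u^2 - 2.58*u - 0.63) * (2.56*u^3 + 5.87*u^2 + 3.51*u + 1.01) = 4.9408*u^5 + 4.7243*u^4 - 9.9831*u^3 - 10.8046*u^2 - 4.8171*u - 0.6363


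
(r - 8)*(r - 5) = r^2 - 13*r + 40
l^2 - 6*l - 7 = (l - 7)*(l + 1)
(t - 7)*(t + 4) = t^2 - 3*t - 28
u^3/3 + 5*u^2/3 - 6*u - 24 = (u/3 + 1)*(u - 4)*(u + 6)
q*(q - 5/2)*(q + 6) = q^3 + 7*q^2/2 - 15*q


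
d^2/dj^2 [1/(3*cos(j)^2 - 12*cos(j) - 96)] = (4*sin(j)^4 - 146*sin(j)^2 - 113*cos(j) - 3*cos(3*j) + 46)/(3*(sin(j)^2 + 4*cos(j) + 31)^3)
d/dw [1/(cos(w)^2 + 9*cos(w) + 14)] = (2*cos(w) + 9)*sin(w)/(cos(w)^2 + 9*cos(w) + 14)^2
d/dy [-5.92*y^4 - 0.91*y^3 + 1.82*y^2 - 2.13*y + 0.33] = -23.68*y^3 - 2.73*y^2 + 3.64*y - 2.13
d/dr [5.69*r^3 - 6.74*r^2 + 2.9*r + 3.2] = 17.07*r^2 - 13.48*r + 2.9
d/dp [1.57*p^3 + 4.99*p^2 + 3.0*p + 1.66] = 4.71*p^2 + 9.98*p + 3.0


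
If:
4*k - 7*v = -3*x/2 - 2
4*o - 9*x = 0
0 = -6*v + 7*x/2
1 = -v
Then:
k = -45/28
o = -27/7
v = -1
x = -12/7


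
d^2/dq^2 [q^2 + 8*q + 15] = 2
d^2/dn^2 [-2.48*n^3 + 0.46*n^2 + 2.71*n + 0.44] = 0.92 - 14.88*n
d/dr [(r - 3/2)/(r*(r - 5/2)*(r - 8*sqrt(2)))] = (2*r*(3 - 2*r)*(r - 8*sqrt(2)) + r*(3 - 2*r)*(2*r - 5) + 2*r*(r - 8*sqrt(2))*(2*r - 5) + (3 - 2*r)*(r - 8*sqrt(2))*(2*r - 5))/(r^2*(r - 8*sqrt(2))^2*(2*r - 5)^2)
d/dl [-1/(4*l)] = 1/(4*l^2)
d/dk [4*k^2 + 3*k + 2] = 8*k + 3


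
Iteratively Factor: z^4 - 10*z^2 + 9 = (z + 1)*(z^3 - z^2 - 9*z + 9) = (z + 1)*(z + 3)*(z^2 - 4*z + 3) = (z - 1)*(z + 1)*(z + 3)*(z - 3)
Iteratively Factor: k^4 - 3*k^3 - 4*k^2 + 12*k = (k - 3)*(k^3 - 4*k) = (k - 3)*(k + 2)*(k^2 - 2*k) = (k - 3)*(k - 2)*(k + 2)*(k)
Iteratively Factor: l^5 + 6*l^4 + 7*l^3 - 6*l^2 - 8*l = (l + 1)*(l^4 + 5*l^3 + 2*l^2 - 8*l) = (l - 1)*(l + 1)*(l^3 + 6*l^2 + 8*l) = (l - 1)*(l + 1)*(l + 4)*(l^2 + 2*l) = (l - 1)*(l + 1)*(l + 2)*(l + 4)*(l)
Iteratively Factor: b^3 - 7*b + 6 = (b + 3)*(b^2 - 3*b + 2) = (b - 2)*(b + 3)*(b - 1)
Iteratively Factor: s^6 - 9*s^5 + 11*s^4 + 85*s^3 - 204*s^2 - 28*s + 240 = (s + 1)*(s^5 - 10*s^4 + 21*s^3 + 64*s^2 - 268*s + 240) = (s + 1)*(s + 3)*(s^4 - 13*s^3 + 60*s^2 - 116*s + 80) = (s - 2)*(s + 1)*(s + 3)*(s^3 - 11*s^2 + 38*s - 40) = (s - 5)*(s - 2)*(s + 1)*(s + 3)*(s^2 - 6*s + 8) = (s - 5)*(s - 2)^2*(s + 1)*(s + 3)*(s - 4)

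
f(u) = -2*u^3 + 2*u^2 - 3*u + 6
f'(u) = -6*u^2 + 4*u - 3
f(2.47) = -19.35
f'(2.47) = -29.73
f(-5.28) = 371.99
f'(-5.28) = -191.39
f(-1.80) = 29.54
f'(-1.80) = -29.64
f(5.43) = -271.53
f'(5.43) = -158.19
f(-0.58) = 8.80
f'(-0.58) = -7.34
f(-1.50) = 21.75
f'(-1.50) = -22.50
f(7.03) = -611.11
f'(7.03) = -271.41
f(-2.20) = 43.58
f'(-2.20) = -40.84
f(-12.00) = 3786.00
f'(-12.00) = -915.00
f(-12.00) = 3786.00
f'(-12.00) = -915.00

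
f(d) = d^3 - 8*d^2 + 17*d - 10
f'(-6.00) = 221.00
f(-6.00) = -616.00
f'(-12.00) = 641.00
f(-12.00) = -3094.00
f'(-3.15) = 97.17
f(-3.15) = -174.19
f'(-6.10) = 226.23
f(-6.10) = -638.36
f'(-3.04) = 93.36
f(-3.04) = -163.71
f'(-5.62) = 201.67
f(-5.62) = -535.72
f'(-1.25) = 41.69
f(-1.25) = -45.70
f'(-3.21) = 99.27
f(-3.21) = -180.08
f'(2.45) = -4.19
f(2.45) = -1.66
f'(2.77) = -4.30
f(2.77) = -3.04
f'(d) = 3*d^2 - 16*d + 17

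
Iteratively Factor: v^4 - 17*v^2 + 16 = (v - 1)*(v^3 + v^2 - 16*v - 16) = (v - 4)*(v - 1)*(v^2 + 5*v + 4) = (v - 4)*(v - 1)*(v + 1)*(v + 4)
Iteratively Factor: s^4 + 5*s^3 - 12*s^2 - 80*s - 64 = (s + 4)*(s^3 + s^2 - 16*s - 16) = (s + 1)*(s + 4)*(s^2 - 16) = (s + 1)*(s + 4)^2*(s - 4)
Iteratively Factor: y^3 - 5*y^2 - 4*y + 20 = (y - 2)*(y^2 - 3*y - 10) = (y - 2)*(y + 2)*(y - 5)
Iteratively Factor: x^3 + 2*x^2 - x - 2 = (x + 1)*(x^2 + x - 2) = (x - 1)*(x + 1)*(x + 2)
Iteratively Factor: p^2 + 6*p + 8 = (p + 4)*(p + 2)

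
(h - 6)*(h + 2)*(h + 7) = h^3 + 3*h^2 - 40*h - 84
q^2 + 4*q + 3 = (q + 1)*(q + 3)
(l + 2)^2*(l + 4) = l^3 + 8*l^2 + 20*l + 16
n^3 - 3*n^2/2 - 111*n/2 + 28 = (n - 8)*(n - 1/2)*(n + 7)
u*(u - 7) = u^2 - 7*u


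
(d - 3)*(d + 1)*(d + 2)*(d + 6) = d^4 + 6*d^3 - 7*d^2 - 48*d - 36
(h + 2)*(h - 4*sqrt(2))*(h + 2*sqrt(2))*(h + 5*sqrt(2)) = h^4 + 2*h^3 + 3*sqrt(2)*h^3 - 36*h^2 + 6*sqrt(2)*h^2 - 80*sqrt(2)*h - 72*h - 160*sqrt(2)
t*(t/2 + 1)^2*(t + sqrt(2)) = t^4/4 + sqrt(2)*t^3/4 + t^3 + t^2 + sqrt(2)*t^2 + sqrt(2)*t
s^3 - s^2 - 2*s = s*(s - 2)*(s + 1)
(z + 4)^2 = z^2 + 8*z + 16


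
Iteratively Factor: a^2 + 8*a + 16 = (a + 4)*(a + 4)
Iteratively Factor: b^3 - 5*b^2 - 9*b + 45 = (b - 5)*(b^2 - 9) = (b - 5)*(b + 3)*(b - 3)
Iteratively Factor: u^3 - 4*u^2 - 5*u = (u - 5)*(u^2 + u) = u*(u - 5)*(u + 1)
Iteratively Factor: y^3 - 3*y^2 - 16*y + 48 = (y + 4)*(y^2 - 7*y + 12) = (y - 3)*(y + 4)*(y - 4)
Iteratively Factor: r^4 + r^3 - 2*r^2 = (r - 1)*(r^3 + 2*r^2) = r*(r - 1)*(r^2 + 2*r) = r*(r - 1)*(r + 2)*(r)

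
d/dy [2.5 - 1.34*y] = -1.34000000000000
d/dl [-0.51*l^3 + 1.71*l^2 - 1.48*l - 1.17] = -1.53*l^2 + 3.42*l - 1.48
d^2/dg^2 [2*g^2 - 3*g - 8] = 4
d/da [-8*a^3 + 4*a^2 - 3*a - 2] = -24*a^2 + 8*a - 3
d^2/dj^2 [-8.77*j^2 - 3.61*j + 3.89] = -17.5400000000000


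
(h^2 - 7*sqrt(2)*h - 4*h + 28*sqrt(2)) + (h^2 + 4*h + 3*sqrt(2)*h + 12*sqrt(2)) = 2*h^2 - 4*sqrt(2)*h + 40*sqrt(2)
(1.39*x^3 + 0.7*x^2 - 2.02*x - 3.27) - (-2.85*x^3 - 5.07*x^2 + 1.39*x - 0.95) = 4.24*x^3 + 5.77*x^2 - 3.41*x - 2.32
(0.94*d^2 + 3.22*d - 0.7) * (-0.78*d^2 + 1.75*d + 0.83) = -0.7332*d^4 - 0.8666*d^3 + 6.9612*d^2 + 1.4476*d - 0.581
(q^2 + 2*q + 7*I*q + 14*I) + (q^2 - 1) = 2*q^2 + 2*q + 7*I*q - 1 + 14*I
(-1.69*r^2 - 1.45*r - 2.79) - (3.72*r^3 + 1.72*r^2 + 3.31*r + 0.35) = -3.72*r^3 - 3.41*r^2 - 4.76*r - 3.14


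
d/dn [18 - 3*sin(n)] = -3*cos(n)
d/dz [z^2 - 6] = 2*z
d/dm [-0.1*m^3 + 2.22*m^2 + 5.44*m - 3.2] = -0.3*m^2 + 4.44*m + 5.44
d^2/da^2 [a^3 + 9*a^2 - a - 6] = 6*a + 18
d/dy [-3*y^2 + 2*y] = 2 - 6*y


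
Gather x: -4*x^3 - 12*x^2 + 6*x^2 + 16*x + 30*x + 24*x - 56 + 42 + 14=-4*x^3 - 6*x^2 + 70*x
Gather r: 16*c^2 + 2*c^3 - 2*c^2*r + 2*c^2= 2*c^3 - 2*c^2*r + 18*c^2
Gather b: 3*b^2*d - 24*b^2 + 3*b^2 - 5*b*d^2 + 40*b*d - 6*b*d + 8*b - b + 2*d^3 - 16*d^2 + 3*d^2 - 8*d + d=b^2*(3*d - 21) + b*(-5*d^2 + 34*d + 7) + 2*d^3 - 13*d^2 - 7*d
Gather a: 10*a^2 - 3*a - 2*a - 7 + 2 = 10*a^2 - 5*a - 5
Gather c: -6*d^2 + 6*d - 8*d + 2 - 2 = -6*d^2 - 2*d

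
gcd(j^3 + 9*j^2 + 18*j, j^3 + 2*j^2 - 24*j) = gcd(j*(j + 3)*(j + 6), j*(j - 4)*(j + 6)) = j^2 + 6*j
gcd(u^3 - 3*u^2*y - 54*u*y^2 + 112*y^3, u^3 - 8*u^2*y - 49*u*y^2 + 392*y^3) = -u^2 + u*y + 56*y^2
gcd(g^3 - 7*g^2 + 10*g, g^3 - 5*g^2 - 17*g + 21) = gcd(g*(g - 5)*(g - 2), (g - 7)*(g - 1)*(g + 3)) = 1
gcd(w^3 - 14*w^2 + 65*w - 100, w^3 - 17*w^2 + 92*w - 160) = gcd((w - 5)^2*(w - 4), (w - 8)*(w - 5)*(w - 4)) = w^2 - 9*w + 20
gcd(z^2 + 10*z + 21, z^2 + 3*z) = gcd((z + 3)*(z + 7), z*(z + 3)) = z + 3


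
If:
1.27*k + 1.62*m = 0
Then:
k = -1.2755905511811*m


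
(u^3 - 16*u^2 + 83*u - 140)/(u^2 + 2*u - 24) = (u^2 - 12*u + 35)/(u + 6)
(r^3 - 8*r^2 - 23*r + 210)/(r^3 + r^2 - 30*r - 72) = (r^2 - 2*r - 35)/(r^2 + 7*r + 12)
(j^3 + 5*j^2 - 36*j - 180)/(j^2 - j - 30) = j + 6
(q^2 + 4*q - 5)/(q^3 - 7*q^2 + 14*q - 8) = (q + 5)/(q^2 - 6*q + 8)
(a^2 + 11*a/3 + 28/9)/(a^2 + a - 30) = (a^2 + 11*a/3 + 28/9)/(a^2 + a - 30)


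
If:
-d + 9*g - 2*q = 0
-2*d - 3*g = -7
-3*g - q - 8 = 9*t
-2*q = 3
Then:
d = 24/7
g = 1/21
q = -3/2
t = -31/42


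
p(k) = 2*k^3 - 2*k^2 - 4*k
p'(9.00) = 446.00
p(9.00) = 1260.00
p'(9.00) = 446.00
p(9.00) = 1260.00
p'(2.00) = 12.00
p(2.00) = 0.00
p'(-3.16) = 68.55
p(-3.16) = -70.44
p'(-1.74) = 21.13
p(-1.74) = -9.63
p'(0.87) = -2.94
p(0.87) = -3.68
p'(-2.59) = 46.61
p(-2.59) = -37.80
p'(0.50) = -4.50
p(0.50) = -2.25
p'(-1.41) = 13.57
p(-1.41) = -3.94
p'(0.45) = -4.58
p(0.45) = -2.02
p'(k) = 6*k^2 - 4*k - 4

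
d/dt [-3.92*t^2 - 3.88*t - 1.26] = -7.84*t - 3.88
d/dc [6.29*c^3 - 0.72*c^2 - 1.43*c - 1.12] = 18.87*c^2 - 1.44*c - 1.43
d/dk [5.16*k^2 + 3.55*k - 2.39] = 10.32*k + 3.55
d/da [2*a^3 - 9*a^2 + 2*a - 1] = 6*a^2 - 18*a + 2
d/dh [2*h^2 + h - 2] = 4*h + 1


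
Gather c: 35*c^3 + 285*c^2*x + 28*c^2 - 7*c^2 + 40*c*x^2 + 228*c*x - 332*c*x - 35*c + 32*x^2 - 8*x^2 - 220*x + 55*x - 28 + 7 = 35*c^3 + c^2*(285*x + 21) + c*(40*x^2 - 104*x - 35) + 24*x^2 - 165*x - 21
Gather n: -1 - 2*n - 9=-2*n - 10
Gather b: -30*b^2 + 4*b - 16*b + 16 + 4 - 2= -30*b^2 - 12*b + 18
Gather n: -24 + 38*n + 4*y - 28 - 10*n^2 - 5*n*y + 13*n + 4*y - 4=-10*n^2 + n*(51 - 5*y) + 8*y - 56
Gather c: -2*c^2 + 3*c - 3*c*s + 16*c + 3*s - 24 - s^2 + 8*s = -2*c^2 + c*(19 - 3*s) - s^2 + 11*s - 24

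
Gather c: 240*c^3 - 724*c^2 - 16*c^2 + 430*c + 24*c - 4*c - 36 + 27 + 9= 240*c^3 - 740*c^2 + 450*c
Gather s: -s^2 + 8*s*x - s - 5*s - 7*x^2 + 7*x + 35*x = -s^2 + s*(8*x - 6) - 7*x^2 + 42*x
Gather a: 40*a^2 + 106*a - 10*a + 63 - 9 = 40*a^2 + 96*a + 54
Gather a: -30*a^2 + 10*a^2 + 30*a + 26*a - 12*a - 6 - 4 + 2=-20*a^2 + 44*a - 8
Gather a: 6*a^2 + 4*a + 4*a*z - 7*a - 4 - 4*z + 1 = 6*a^2 + a*(4*z - 3) - 4*z - 3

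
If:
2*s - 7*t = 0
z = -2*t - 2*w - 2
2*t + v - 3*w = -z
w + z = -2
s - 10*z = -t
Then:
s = 140/31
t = 40/31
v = -338/31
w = -80/31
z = 18/31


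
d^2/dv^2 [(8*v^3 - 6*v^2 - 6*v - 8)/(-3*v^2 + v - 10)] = 8*(76*v^3 - 21*v^2 - 753*v + 107)/(27*v^6 - 27*v^5 + 279*v^4 - 181*v^3 + 930*v^2 - 300*v + 1000)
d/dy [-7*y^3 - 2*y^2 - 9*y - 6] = -21*y^2 - 4*y - 9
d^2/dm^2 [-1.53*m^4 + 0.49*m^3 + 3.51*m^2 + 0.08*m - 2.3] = -18.36*m^2 + 2.94*m + 7.02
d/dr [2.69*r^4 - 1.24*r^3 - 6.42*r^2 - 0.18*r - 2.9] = 10.76*r^3 - 3.72*r^2 - 12.84*r - 0.18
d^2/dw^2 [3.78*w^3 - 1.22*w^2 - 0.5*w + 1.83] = 22.68*w - 2.44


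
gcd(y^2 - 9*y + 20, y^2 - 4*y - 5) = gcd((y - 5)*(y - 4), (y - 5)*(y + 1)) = y - 5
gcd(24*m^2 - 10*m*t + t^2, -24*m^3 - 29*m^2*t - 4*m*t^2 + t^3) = 1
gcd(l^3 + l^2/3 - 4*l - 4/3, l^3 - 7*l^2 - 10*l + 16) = l + 2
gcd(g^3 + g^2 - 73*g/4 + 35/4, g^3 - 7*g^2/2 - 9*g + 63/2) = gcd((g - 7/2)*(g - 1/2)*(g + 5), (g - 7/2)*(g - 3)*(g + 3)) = g - 7/2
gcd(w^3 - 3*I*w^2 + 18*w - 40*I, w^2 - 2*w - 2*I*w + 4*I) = w - 2*I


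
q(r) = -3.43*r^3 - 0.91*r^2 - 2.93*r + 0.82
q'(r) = -10.29*r^2 - 1.82*r - 2.93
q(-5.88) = 683.90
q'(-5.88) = -348.00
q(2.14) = -43.23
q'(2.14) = -53.95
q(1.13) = -8.60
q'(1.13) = -18.13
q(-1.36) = 11.75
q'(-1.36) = -19.49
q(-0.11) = 1.14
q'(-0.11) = -2.85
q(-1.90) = 26.63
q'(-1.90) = -36.62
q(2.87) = -96.17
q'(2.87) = -92.91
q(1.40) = -14.48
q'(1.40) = -25.65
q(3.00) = -108.77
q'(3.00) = -101.00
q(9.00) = -2599.73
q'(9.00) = -852.80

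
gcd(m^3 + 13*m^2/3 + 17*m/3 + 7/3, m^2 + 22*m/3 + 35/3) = m + 7/3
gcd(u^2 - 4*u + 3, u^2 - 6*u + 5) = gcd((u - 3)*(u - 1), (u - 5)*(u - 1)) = u - 1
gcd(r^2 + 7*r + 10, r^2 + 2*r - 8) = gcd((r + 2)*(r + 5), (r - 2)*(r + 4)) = 1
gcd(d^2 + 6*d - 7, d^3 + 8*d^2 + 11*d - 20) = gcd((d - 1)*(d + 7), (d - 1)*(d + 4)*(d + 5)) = d - 1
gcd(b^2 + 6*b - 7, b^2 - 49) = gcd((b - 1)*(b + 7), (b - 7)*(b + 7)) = b + 7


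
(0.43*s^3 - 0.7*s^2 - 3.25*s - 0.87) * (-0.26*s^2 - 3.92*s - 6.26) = -0.1118*s^5 - 1.5036*s^4 + 0.8972*s^3 + 17.3482*s^2 + 23.7554*s + 5.4462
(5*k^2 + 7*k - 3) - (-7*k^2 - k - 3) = 12*k^2 + 8*k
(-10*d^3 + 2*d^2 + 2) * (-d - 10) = 10*d^4 + 98*d^3 - 20*d^2 - 2*d - 20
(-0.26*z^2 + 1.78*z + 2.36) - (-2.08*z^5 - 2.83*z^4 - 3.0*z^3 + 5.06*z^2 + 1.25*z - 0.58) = 2.08*z^5 + 2.83*z^4 + 3.0*z^3 - 5.32*z^2 + 0.53*z + 2.94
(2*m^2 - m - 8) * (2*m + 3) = 4*m^3 + 4*m^2 - 19*m - 24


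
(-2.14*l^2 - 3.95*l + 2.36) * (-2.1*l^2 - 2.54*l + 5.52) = 4.494*l^4 + 13.7306*l^3 - 6.7358*l^2 - 27.7984*l + 13.0272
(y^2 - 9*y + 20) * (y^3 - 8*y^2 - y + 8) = y^5 - 17*y^4 + 91*y^3 - 143*y^2 - 92*y + 160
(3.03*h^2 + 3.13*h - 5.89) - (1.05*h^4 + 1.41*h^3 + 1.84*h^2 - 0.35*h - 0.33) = -1.05*h^4 - 1.41*h^3 + 1.19*h^2 + 3.48*h - 5.56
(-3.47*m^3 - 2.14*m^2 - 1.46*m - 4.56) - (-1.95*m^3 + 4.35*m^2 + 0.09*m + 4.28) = -1.52*m^3 - 6.49*m^2 - 1.55*m - 8.84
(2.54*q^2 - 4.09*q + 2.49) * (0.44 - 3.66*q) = -9.2964*q^3 + 16.087*q^2 - 10.913*q + 1.0956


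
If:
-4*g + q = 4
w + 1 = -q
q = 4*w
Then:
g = -6/5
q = -4/5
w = -1/5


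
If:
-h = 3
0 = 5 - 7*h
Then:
No Solution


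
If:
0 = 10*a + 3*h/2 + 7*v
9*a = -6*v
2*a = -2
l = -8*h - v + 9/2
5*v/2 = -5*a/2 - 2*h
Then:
No Solution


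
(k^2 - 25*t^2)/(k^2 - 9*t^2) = (k^2 - 25*t^2)/(k^2 - 9*t^2)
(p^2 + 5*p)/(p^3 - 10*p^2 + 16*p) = (p + 5)/(p^2 - 10*p + 16)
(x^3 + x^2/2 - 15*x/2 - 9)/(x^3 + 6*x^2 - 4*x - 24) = (2*x^2 - 3*x - 9)/(2*(x^2 + 4*x - 12))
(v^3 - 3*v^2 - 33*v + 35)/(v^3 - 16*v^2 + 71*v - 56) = (v + 5)/(v - 8)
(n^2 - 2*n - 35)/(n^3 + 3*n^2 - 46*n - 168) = (n + 5)/(n^2 + 10*n + 24)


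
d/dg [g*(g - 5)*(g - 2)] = 3*g^2 - 14*g + 10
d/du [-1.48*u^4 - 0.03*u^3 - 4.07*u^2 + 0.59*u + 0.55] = -5.92*u^3 - 0.09*u^2 - 8.14*u + 0.59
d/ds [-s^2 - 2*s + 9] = -2*s - 2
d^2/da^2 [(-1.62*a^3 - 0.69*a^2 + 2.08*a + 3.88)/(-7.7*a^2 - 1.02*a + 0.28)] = (-247.128584*a^3 - 1374.121392*a^2 - 208.985952*a - 25.883968)/(456.533*a^6 + 181.4274*a^5 - 25.77036*a^4 - 12.133512*a^3 + 0.937104*a^2 + 0.239904*a - 0.021952)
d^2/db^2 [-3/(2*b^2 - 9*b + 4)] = 6*(4*b^2 - 18*b - (4*b - 9)^2 + 8)/(2*b^2 - 9*b + 4)^3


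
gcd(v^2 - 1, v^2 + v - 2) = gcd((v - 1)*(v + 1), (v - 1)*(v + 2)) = v - 1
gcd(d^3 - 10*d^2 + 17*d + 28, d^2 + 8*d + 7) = d + 1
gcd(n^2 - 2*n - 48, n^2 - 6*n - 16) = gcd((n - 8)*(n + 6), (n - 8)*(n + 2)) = n - 8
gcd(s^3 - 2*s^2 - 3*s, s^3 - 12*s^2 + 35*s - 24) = s - 3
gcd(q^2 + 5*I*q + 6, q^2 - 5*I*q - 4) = q - I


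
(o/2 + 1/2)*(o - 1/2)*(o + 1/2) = o^3/2 + o^2/2 - o/8 - 1/8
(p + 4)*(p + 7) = p^2 + 11*p + 28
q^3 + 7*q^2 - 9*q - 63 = (q - 3)*(q + 3)*(q + 7)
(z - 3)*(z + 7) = z^2 + 4*z - 21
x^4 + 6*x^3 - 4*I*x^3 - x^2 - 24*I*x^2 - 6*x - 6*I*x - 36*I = (x + 6)*(x - 3*I)*(x - 2*I)*(x + I)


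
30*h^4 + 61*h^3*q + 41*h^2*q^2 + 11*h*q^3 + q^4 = (h + q)*(2*h + q)*(3*h + q)*(5*h + q)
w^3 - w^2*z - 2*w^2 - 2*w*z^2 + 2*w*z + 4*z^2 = (w - 2)*(w - 2*z)*(w + z)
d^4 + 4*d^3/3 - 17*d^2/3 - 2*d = d*(d - 2)*(d + 1/3)*(d + 3)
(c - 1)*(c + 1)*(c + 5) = c^3 + 5*c^2 - c - 5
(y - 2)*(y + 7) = y^2 + 5*y - 14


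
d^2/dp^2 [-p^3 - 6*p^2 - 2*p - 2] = -6*p - 12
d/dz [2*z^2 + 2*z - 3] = 4*z + 2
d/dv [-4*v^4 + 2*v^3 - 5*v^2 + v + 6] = -16*v^3 + 6*v^2 - 10*v + 1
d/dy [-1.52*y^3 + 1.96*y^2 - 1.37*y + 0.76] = -4.56*y^2 + 3.92*y - 1.37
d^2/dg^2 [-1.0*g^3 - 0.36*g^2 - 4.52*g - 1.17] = -6.0*g - 0.72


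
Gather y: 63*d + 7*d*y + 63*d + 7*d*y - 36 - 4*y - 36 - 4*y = 126*d + y*(14*d - 8) - 72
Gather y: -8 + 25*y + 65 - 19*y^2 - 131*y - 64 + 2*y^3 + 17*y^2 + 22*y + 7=2*y^3 - 2*y^2 - 84*y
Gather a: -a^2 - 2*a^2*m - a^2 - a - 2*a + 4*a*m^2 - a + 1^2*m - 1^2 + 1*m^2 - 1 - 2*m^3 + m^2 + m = a^2*(-2*m - 2) + a*(4*m^2 - 4) - 2*m^3 + 2*m^2 + 2*m - 2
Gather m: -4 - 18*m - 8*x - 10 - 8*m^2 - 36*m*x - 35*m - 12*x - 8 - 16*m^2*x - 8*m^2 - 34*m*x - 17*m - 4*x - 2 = m^2*(-16*x - 16) + m*(-70*x - 70) - 24*x - 24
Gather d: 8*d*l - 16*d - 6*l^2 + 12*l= d*(8*l - 16) - 6*l^2 + 12*l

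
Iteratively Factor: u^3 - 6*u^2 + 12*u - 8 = (u - 2)*(u^2 - 4*u + 4) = (u - 2)^2*(u - 2)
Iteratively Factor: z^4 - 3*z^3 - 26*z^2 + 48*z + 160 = (z + 4)*(z^3 - 7*z^2 + 2*z + 40) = (z - 4)*(z + 4)*(z^2 - 3*z - 10) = (z - 4)*(z + 2)*(z + 4)*(z - 5)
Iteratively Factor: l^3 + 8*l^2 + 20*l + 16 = (l + 2)*(l^2 + 6*l + 8) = (l + 2)^2*(l + 4)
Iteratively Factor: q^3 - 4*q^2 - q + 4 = (q - 4)*(q^2 - 1) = (q - 4)*(q - 1)*(q + 1)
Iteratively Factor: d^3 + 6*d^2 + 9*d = (d)*(d^2 + 6*d + 9) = d*(d + 3)*(d + 3)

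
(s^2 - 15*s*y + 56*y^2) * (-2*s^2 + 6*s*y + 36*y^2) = -2*s^4 + 36*s^3*y - 166*s^2*y^2 - 204*s*y^3 + 2016*y^4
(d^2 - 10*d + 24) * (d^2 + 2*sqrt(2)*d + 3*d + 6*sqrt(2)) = d^4 - 7*d^3 + 2*sqrt(2)*d^3 - 14*sqrt(2)*d^2 - 6*d^2 - 12*sqrt(2)*d + 72*d + 144*sqrt(2)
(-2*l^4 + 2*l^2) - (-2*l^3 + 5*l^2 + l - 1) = -2*l^4 + 2*l^3 - 3*l^2 - l + 1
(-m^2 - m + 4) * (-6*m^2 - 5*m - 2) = 6*m^4 + 11*m^3 - 17*m^2 - 18*m - 8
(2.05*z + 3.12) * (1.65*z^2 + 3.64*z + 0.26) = 3.3825*z^3 + 12.61*z^2 + 11.8898*z + 0.8112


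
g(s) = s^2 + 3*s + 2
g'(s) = 2*s + 3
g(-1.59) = -0.24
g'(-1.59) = -0.18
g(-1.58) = -0.24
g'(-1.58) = -0.16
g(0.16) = 2.51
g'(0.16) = 3.32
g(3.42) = 23.96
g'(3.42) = 9.84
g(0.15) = 2.47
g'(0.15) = 3.30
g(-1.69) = -0.21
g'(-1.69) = -0.38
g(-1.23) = -0.18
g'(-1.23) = 0.54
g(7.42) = 79.32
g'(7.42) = 17.84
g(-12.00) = 110.00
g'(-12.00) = -21.00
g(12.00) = 182.00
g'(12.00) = 27.00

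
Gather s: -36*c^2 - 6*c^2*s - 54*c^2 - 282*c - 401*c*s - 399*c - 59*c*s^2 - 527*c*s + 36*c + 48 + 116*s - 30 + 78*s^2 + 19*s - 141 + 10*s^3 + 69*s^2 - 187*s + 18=-90*c^2 - 645*c + 10*s^3 + s^2*(147 - 59*c) + s*(-6*c^2 - 928*c - 52) - 105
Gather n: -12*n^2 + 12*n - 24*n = -12*n^2 - 12*n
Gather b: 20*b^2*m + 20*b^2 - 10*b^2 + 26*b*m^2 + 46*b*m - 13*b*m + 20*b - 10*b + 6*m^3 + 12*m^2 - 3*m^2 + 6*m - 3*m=b^2*(20*m + 10) + b*(26*m^2 + 33*m + 10) + 6*m^3 + 9*m^2 + 3*m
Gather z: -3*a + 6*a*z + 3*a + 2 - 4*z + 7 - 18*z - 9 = z*(6*a - 22)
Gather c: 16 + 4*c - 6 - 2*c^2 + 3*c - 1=-2*c^2 + 7*c + 9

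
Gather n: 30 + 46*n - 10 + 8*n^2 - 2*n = 8*n^2 + 44*n + 20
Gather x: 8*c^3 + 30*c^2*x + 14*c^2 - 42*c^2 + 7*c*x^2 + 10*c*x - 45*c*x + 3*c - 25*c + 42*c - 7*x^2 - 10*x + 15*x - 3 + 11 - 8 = 8*c^3 - 28*c^2 + 20*c + x^2*(7*c - 7) + x*(30*c^2 - 35*c + 5)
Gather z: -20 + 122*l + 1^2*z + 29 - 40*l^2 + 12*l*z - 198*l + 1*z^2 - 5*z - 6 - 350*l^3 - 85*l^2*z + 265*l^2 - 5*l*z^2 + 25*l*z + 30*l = -350*l^3 + 225*l^2 - 46*l + z^2*(1 - 5*l) + z*(-85*l^2 + 37*l - 4) + 3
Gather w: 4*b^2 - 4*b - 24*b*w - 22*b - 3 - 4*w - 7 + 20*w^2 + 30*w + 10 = 4*b^2 - 26*b + 20*w^2 + w*(26 - 24*b)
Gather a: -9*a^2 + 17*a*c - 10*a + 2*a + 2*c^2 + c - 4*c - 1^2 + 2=-9*a^2 + a*(17*c - 8) + 2*c^2 - 3*c + 1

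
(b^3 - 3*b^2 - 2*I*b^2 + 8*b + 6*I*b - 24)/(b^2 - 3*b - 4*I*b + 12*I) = b + 2*I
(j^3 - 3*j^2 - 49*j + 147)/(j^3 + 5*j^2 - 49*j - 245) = (j - 3)/(j + 5)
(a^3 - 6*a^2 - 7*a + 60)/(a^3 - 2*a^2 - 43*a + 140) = (a + 3)/(a + 7)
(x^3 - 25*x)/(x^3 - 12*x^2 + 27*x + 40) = x*(x + 5)/(x^2 - 7*x - 8)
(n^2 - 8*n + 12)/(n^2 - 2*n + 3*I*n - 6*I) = (n - 6)/(n + 3*I)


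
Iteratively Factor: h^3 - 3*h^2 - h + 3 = (h - 1)*(h^2 - 2*h - 3) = (h - 3)*(h - 1)*(h + 1)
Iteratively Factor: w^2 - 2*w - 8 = (w + 2)*(w - 4)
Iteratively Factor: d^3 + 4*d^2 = (d)*(d^2 + 4*d) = d^2*(d + 4)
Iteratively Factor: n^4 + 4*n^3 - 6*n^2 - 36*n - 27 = (n + 3)*(n^3 + n^2 - 9*n - 9) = (n + 1)*(n + 3)*(n^2 - 9) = (n + 1)*(n + 3)^2*(n - 3)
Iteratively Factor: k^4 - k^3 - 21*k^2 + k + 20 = (k - 1)*(k^3 - 21*k - 20) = (k - 5)*(k - 1)*(k^2 + 5*k + 4) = (k - 5)*(k - 1)*(k + 1)*(k + 4)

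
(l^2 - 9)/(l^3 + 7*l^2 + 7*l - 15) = (l - 3)/(l^2 + 4*l - 5)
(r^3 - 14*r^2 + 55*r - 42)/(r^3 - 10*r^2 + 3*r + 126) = (r - 1)/(r + 3)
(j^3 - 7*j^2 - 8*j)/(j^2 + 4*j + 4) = j*(j^2 - 7*j - 8)/(j^2 + 4*j + 4)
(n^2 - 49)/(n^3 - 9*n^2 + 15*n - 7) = (n + 7)/(n^2 - 2*n + 1)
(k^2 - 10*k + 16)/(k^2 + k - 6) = (k - 8)/(k + 3)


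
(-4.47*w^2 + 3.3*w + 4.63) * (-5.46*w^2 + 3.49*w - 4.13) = 24.4062*w^4 - 33.6183*w^3 + 4.6983*w^2 + 2.5297*w - 19.1219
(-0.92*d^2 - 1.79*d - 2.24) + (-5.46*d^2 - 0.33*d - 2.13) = -6.38*d^2 - 2.12*d - 4.37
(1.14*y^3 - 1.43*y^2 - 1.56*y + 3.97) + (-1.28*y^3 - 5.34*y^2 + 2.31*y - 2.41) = -0.14*y^3 - 6.77*y^2 + 0.75*y + 1.56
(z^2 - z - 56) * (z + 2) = z^3 + z^2 - 58*z - 112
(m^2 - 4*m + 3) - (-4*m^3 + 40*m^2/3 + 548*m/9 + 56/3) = 4*m^3 - 37*m^2/3 - 584*m/9 - 47/3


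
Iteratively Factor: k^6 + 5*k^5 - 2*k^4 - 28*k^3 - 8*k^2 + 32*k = (k + 4)*(k^5 + k^4 - 6*k^3 - 4*k^2 + 8*k) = k*(k + 4)*(k^4 + k^3 - 6*k^2 - 4*k + 8) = k*(k + 2)*(k + 4)*(k^3 - k^2 - 4*k + 4) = k*(k - 1)*(k + 2)*(k + 4)*(k^2 - 4) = k*(k - 2)*(k - 1)*(k + 2)*(k + 4)*(k + 2)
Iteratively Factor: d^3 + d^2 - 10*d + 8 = (d - 2)*(d^2 + 3*d - 4) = (d - 2)*(d - 1)*(d + 4)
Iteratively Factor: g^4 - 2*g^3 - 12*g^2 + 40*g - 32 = (g - 2)*(g^3 - 12*g + 16) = (g - 2)^2*(g^2 + 2*g - 8) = (g - 2)^2*(g + 4)*(g - 2)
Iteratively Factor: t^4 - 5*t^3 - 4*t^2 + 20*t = (t - 5)*(t^3 - 4*t) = t*(t - 5)*(t^2 - 4) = t*(t - 5)*(t + 2)*(t - 2)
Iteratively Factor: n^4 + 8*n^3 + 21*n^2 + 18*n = (n + 2)*(n^3 + 6*n^2 + 9*n) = (n + 2)*(n + 3)*(n^2 + 3*n) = (n + 2)*(n + 3)^2*(n)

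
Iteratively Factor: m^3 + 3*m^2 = (m)*(m^2 + 3*m) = m^2*(m + 3)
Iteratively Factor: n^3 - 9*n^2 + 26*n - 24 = (n - 3)*(n^2 - 6*n + 8) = (n - 4)*(n - 3)*(n - 2)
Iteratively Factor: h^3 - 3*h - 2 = (h - 2)*(h^2 + 2*h + 1) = (h - 2)*(h + 1)*(h + 1)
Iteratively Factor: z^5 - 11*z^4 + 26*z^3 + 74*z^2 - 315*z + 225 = (z - 5)*(z^4 - 6*z^3 - 4*z^2 + 54*z - 45) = (z - 5)*(z + 3)*(z^3 - 9*z^2 + 23*z - 15) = (z - 5)*(z - 1)*(z + 3)*(z^2 - 8*z + 15) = (z - 5)^2*(z - 1)*(z + 3)*(z - 3)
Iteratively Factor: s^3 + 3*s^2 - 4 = (s - 1)*(s^2 + 4*s + 4) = (s - 1)*(s + 2)*(s + 2)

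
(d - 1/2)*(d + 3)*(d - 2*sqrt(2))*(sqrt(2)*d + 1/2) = sqrt(2)*d^4 - 7*d^3/2 + 5*sqrt(2)*d^3/2 - 35*d^2/4 - 5*sqrt(2)*d^2/2 - 5*sqrt(2)*d/2 + 21*d/4 + 3*sqrt(2)/2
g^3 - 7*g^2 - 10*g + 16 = (g - 8)*(g - 1)*(g + 2)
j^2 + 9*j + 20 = (j + 4)*(j + 5)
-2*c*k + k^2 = k*(-2*c + k)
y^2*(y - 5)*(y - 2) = y^4 - 7*y^3 + 10*y^2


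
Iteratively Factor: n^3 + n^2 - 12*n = (n + 4)*(n^2 - 3*n) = (n - 3)*(n + 4)*(n)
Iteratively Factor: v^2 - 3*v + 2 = (v - 2)*(v - 1)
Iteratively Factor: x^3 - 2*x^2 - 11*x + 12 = (x - 1)*(x^2 - x - 12) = (x - 1)*(x + 3)*(x - 4)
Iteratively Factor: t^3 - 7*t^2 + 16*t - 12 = (t - 2)*(t^2 - 5*t + 6) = (t - 3)*(t - 2)*(t - 2)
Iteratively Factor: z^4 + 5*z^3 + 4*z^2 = (z + 4)*(z^3 + z^2) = (z + 1)*(z + 4)*(z^2) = z*(z + 1)*(z + 4)*(z)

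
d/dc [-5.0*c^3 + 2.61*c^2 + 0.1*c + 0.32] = -15.0*c^2 + 5.22*c + 0.1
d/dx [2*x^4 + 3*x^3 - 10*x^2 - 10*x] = 8*x^3 + 9*x^2 - 20*x - 10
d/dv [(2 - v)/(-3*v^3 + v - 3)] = (3*v^3 - v - (v - 2)*(9*v^2 - 1) + 3)/(3*v^3 - v + 3)^2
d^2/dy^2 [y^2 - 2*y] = 2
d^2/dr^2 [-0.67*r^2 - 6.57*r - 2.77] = -1.34000000000000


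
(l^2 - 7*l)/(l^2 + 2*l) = (l - 7)/(l + 2)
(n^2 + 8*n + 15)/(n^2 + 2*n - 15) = (n + 3)/(n - 3)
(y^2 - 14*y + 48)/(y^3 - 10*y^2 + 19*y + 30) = (y - 8)/(y^2 - 4*y - 5)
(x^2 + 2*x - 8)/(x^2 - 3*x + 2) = (x + 4)/(x - 1)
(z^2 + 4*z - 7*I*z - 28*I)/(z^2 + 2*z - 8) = (z - 7*I)/(z - 2)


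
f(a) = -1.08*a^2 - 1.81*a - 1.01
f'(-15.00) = 30.59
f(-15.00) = -216.86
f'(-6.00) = 11.15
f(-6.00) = -29.03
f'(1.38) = -4.79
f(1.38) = -5.56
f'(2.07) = -6.28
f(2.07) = -9.38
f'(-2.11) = 2.75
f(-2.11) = -2.00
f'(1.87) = -5.85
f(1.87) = -8.17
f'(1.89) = -5.89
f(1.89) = -8.29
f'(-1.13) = 0.63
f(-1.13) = -0.34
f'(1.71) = -5.50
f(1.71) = -7.26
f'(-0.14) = -1.51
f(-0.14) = -0.78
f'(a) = -2.16*a - 1.81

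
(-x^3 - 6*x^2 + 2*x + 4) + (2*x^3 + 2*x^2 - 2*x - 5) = x^3 - 4*x^2 - 1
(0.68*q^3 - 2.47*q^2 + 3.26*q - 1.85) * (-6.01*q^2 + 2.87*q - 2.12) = -4.0868*q^5 + 16.7963*q^4 - 28.1231*q^3 + 25.7111*q^2 - 12.2207*q + 3.922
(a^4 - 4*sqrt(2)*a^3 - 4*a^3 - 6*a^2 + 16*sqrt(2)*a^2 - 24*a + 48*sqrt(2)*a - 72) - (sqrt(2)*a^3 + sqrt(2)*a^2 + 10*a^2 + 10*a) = a^4 - 5*sqrt(2)*a^3 - 4*a^3 - 16*a^2 + 15*sqrt(2)*a^2 - 34*a + 48*sqrt(2)*a - 72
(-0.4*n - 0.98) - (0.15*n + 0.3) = -0.55*n - 1.28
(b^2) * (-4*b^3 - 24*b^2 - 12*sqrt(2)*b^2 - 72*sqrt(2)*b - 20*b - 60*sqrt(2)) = -4*b^5 - 24*b^4 - 12*sqrt(2)*b^4 - 72*sqrt(2)*b^3 - 20*b^3 - 60*sqrt(2)*b^2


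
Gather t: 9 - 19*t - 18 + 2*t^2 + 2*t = 2*t^2 - 17*t - 9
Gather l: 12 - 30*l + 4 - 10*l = 16 - 40*l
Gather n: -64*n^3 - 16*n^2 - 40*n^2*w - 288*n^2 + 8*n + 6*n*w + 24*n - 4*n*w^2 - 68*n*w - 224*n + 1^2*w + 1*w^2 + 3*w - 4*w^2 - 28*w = -64*n^3 + n^2*(-40*w - 304) + n*(-4*w^2 - 62*w - 192) - 3*w^2 - 24*w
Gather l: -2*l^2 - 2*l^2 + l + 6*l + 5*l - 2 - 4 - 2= -4*l^2 + 12*l - 8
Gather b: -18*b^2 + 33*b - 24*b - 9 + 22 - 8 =-18*b^2 + 9*b + 5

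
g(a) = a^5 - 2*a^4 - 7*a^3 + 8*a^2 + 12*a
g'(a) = 5*a^4 - 8*a^3 - 21*a^2 + 16*a + 12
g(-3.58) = -535.82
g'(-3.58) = 873.94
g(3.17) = 13.59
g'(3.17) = 101.75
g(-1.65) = 6.37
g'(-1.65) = 1.42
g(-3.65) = -599.64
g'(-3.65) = 950.29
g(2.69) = -9.96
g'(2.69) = 9.17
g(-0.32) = -2.82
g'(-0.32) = 5.04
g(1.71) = 6.43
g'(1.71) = -19.30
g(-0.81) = -1.96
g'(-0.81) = -8.33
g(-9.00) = -66528.00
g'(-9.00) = 36804.00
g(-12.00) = -277200.00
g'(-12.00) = 114300.00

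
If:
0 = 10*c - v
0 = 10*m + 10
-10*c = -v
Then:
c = v/10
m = -1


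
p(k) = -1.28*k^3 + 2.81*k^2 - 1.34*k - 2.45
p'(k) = -3.84*k^2 + 5.62*k - 1.34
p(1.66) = -2.79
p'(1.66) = -2.59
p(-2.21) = 28.05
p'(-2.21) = -32.52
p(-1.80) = 16.53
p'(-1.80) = -23.90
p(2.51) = -8.35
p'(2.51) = -11.43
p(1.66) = -2.79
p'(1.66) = -2.59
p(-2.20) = 27.73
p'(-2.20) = -32.29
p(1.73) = -2.99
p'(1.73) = -3.11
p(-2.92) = 57.29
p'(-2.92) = -50.49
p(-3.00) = 61.42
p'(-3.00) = -52.76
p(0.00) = -2.45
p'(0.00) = -1.34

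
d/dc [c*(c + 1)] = 2*c + 1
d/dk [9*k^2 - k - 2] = 18*k - 1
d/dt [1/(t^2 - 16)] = -2*t/(t^2 - 16)^2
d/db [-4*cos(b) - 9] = 4*sin(b)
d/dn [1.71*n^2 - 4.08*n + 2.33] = 3.42*n - 4.08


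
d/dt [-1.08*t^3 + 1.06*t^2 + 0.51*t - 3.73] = -3.24*t^2 + 2.12*t + 0.51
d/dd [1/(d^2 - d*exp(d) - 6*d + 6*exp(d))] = (d*exp(d) - 2*d - 5*exp(d) + 6)/(d^2 - d*exp(d) - 6*d + 6*exp(d))^2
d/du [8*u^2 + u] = 16*u + 1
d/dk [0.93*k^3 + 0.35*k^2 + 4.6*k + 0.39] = 2.79*k^2 + 0.7*k + 4.6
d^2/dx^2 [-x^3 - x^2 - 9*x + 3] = -6*x - 2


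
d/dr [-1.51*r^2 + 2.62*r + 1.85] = 2.62 - 3.02*r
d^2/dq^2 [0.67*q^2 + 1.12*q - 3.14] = 1.34000000000000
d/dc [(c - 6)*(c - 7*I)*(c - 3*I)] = 3*c^2 + c*(-12 - 20*I) - 21 + 60*I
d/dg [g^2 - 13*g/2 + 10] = 2*g - 13/2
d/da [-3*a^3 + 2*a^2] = a*(4 - 9*a)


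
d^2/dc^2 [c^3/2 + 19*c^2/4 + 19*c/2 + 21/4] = 3*c + 19/2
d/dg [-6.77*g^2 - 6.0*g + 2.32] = -13.54*g - 6.0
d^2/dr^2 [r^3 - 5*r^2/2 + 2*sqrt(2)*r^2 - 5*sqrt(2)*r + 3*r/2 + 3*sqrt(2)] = 6*r - 5 + 4*sqrt(2)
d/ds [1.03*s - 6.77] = 1.03000000000000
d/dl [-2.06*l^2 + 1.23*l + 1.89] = 1.23 - 4.12*l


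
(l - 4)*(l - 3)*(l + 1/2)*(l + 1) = l^4 - 11*l^3/2 + 2*l^2 + 29*l/2 + 6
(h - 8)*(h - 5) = h^2 - 13*h + 40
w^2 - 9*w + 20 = (w - 5)*(w - 4)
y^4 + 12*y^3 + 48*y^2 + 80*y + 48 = (y + 2)^3*(y + 6)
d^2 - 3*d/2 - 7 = (d - 7/2)*(d + 2)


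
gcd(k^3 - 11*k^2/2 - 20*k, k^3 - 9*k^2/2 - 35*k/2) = k^2 + 5*k/2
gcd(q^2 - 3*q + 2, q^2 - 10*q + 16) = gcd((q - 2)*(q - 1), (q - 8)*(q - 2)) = q - 2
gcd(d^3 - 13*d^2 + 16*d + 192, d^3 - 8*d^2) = d - 8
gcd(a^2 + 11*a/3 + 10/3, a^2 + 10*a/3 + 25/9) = a + 5/3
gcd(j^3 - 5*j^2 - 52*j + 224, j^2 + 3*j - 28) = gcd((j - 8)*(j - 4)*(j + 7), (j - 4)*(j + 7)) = j^2 + 3*j - 28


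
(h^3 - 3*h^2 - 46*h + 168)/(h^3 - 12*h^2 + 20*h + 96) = (h^2 + 3*h - 28)/(h^2 - 6*h - 16)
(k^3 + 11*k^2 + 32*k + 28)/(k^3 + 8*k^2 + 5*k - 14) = (k + 2)/(k - 1)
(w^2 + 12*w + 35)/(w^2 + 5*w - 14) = (w + 5)/(w - 2)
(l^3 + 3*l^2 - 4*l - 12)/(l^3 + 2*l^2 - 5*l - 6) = (l + 2)/(l + 1)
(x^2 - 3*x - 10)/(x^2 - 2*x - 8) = (x - 5)/(x - 4)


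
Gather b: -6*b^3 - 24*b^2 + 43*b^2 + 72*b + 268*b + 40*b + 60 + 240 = -6*b^3 + 19*b^2 + 380*b + 300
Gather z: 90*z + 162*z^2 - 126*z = 162*z^2 - 36*z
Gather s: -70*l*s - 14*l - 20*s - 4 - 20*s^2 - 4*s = -14*l - 20*s^2 + s*(-70*l - 24) - 4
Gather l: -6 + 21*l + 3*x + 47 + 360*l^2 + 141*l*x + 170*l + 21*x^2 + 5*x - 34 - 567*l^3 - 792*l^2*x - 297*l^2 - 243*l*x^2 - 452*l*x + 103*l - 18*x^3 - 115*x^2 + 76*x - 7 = -567*l^3 + l^2*(63 - 792*x) + l*(-243*x^2 - 311*x + 294) - 18*x^3 - 94*x^2 + 84*x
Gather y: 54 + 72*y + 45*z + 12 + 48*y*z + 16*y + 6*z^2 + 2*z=y*(48*z + 88) + 6*z^2 + 47*z + 66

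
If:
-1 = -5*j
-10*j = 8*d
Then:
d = -1/4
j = 1/5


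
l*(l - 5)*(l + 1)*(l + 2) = l^4 - 2*l^3 - 13*l^2 - 10*l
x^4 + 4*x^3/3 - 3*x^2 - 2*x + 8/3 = (x - 1)^2*(x + 4/3)*(x + 2)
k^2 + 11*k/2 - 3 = (k - 1/2)*(k + 6)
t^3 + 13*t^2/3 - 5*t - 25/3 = (t - 5/3)*(t + 1)*(t + 5)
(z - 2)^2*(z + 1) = z^3 - 3*z^2 + 4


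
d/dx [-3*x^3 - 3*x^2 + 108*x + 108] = -9*x^2 - 6*x + 108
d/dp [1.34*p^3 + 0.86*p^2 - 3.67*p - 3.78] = 4.02*p^2 + 1.72*p - 3.67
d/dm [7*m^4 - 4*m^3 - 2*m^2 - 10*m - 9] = 28*m^3 - 12*m^2 - 4*m - 10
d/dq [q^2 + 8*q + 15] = 2*q + 8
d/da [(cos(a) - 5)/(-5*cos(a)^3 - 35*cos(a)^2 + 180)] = (137*cos(a)/2 + 4*cos(2*a) - cos(3*a)/2 - 32)*sin(a)/(5*(cos(a)^3 + 7*cos(a)^2 - 36)^2)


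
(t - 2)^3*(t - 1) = t^4 - 7*t^3 + 18*t^2 - 20*t + 8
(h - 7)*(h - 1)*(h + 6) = h^3 - 2*h^2 - 41*h + 42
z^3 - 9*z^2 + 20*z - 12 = (z - 6)*(z - 2)*(z - 1)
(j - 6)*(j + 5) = j^2 - j - 30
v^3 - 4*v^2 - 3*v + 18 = (v - 3)^2*(v + 2)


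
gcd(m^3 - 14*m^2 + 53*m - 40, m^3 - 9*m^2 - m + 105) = m - 5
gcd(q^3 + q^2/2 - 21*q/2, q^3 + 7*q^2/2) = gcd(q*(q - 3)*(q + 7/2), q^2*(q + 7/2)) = q^2 + 7*q/2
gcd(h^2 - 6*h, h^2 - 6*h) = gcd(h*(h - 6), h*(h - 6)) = h^2 - 6*h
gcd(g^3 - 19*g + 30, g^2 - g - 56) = 1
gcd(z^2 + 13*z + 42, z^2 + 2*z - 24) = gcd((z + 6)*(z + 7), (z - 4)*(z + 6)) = z + 6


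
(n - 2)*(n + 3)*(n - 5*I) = n^3 + n^2 - 5*I*n^2 - 6*n - 5*I*n + 30*I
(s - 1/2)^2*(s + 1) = s^3 - 3*s/4 + 1/4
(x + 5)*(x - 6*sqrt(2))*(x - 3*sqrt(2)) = x^3 - 9*sqrt(2)*x^2 + 5*x^2 - 45*sqrt(2)*x + 36*x + 180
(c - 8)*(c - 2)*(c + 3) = c^3 - 7*c^2 - 14*c + 48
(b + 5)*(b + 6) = b^2 + 11*b + 30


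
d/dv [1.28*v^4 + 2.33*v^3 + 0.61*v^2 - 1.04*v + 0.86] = 5.12*v^3 + 6.99*v^2 + 1.22*v - 1.04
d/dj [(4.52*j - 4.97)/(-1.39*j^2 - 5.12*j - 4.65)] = (6.2828*j^2 - 13.8166*j - 46.4644)/(1.9321*j^4 + 14.2336*j^3 + 39.1414*j^2 + 47.616*j + 21.6225)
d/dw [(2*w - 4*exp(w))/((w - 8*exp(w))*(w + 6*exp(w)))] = 2*(-w^2 + 96*w*exp(2*w) + 4*w*exp(w) - 96*exp(3*w) - 52*exp(2*w))/(w^4 - 4*w^3*exp(w) - 92*w^2*exp(2*w) + 192*w*exp(3*w) + 2304*exp(4*w))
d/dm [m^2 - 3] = 2*m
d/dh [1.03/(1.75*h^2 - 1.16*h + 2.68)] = (1.1948 - 3.605*h)/(1.75*h^2 - 1.16*h + 2.68)^2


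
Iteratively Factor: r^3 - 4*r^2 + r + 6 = (r - 2)*(r^2 - 2*r - 3) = (r - 2)*(r + 1)*(r - 3)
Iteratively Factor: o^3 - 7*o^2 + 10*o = (o - 5)*(o^2 - 2*o) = o*(o - 5)*(o - 2)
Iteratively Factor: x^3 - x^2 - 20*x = (x - 5)*(x^2 + 4*x) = x*(x - 5)*(x + 4)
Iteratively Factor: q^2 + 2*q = (q)*(q + 2)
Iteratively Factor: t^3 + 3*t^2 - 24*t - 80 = (t - 5)*(t^2 + 8*t + 16) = (t - 5)*(t + 4)*(t + 4)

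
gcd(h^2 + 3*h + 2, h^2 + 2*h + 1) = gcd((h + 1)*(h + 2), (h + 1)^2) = h + 1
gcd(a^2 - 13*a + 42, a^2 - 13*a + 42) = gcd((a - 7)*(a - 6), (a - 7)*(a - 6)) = a^2 - 13*a + 42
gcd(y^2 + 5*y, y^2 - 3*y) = y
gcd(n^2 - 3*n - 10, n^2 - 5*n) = n - 5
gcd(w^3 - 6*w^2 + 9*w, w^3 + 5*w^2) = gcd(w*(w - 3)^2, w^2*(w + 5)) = w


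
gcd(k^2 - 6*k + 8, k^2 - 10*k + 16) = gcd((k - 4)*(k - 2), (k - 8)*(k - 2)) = k - 2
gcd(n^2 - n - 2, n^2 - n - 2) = n^2 - n - 2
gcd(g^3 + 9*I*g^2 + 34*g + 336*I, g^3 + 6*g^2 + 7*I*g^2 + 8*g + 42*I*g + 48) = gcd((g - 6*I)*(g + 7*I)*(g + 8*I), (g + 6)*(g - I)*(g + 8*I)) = g + 8*I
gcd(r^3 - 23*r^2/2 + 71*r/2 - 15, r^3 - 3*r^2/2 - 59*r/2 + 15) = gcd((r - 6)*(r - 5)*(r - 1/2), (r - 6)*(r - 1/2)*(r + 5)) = r^2 - 13*r/2 + 3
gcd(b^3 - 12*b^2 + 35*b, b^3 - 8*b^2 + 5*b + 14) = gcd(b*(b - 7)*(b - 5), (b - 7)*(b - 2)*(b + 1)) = b - 7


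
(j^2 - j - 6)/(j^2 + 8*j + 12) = (j - 3)/(j + 6)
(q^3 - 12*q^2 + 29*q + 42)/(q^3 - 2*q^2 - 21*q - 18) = (q - 7)/(q + 3)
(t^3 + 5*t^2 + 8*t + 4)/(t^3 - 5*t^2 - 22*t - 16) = (t + 2)/(t - 8)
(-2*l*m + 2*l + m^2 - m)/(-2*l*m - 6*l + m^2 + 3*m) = (m - 1)/(m + 3)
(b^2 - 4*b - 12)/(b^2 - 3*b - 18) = (b + 2)/(b + 3)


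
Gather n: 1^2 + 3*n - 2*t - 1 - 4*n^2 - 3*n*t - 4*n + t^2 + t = -4*n^2 + n*(-3*t - 1) + t^2 - t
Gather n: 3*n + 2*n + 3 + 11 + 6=5*n + 20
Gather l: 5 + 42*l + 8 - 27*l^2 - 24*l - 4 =-27*l^2 + 18*l + 9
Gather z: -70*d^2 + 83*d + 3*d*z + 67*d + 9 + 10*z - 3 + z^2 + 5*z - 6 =-70*d^2 + 150*d + z^2 + z*(3*d + 15)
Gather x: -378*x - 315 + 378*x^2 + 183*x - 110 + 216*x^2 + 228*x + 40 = 594*x^2 + 33*x - 385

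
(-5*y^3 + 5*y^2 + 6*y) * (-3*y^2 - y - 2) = 15*y^5 - 10*y^4 - 13*y^3 - 16*y^2 - 12*y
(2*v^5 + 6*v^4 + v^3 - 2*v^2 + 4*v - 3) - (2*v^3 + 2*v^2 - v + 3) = 2*v^5 + 6*v^4 - v^3 - 4*v^2 + 5*v - 6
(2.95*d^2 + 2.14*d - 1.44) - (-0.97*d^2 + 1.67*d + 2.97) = 3.92*d^2 + 0.47*d - 4.41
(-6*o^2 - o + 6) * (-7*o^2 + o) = 42*o^4 + o^3 - 43*o^2 + 6*o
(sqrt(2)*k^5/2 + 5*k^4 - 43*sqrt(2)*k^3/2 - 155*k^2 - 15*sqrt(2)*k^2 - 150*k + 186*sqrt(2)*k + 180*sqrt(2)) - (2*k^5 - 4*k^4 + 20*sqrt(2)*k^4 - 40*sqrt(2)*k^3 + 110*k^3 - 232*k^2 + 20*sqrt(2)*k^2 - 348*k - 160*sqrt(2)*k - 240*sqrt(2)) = -2*k^5 + sqrt(2)*k^5/2 - 20*sqrt(2)*k^4 + 9*k^4 - 110*k^3 + 37*sqrt(2)*k^3/2 - 35*sqrt(2)*k^2 + 77*k^2 + 198*k + 346*sqrt(2)*k + 420*sqrt(2)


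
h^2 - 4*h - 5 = (h - 5)*(h + 1)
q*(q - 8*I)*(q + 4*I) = q^3 - 4*I*q^2 + 32*q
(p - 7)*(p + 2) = p^2 - 5*p - 14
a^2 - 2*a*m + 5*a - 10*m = (a + 5)*(a - 2*m)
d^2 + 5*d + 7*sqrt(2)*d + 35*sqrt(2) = (d + 5)*(d + 7*sqrt(2))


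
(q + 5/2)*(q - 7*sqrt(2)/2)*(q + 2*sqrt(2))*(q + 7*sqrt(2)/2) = q^4 + 5*q^3/2 + 2*sqrt(2)*q^3 - 49*q^2/2 + 5*sqrt(2)*q^2 - 49*sqrt(2)*q - 245*q/4 - 245*sqrt(2)/2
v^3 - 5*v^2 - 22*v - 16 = (v - 8)*(v + 1)*(v + 2)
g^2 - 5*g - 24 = (g - 8)*(g + 3)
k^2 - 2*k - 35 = (k - 7)*(k + 5)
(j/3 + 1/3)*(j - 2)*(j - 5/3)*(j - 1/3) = j^4/3 - j^3 + 5*j^2/27 + 31*j/27 - 10/27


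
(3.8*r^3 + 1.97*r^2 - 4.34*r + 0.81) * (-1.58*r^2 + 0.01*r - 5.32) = -6.004*r^5 - 3.0746*r^4 - 13.3391*r^3 - 11.8036*r^2 + 23.0969*r - 4.3092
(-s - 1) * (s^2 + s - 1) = -s^3 - 2*s^2 + 1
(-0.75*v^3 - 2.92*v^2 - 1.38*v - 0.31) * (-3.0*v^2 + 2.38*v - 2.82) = 2.25*v^5 + 6.975*v^4 - 0.6946*v^3 + 5.88*v^2 + 3.1538*v + 0.8742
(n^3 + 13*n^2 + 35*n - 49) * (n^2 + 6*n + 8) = n^5 + 19*n^4 + 121*n^3 + 265*n^2 - 14*n - 392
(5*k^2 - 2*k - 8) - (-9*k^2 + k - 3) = 14*k^2 - 3*k - 5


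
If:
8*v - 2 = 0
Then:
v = 1/4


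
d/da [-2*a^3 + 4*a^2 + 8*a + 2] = -6*a^2 + 8*a + 8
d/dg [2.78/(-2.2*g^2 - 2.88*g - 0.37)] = (12.232*g + 8.0064)/(2.2*g^2 + 2.88*g + 0.37)^2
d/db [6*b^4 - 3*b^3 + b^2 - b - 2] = 24*b^3 - 9*b^2 + 2*b - 1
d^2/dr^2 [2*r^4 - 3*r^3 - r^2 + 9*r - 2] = 24*r^2 - 18*r - 2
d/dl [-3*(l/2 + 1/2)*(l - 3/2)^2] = -9*l^2/2 + 6*l + 9/8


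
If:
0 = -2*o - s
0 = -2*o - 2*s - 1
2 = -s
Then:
No Solution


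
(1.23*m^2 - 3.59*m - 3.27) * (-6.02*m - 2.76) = -7.4046*m^3 + 18.217*m^2 + 29.5938*m + 9.0252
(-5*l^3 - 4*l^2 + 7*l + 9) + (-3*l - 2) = -5*l^3 - 4*l^2 + 4*l + 7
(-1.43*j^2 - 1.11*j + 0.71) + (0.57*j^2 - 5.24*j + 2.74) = -0.86*j^2 - 6.35*j + 3.45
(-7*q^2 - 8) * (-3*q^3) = 21*q^5 + 24*q^3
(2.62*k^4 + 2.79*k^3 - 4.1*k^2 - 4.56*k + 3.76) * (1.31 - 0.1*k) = -0.262*k^5 + 3.1532*k^4 + 4.0649*k^3 - 4.915*k^2 - 6.3496*k + 4.9256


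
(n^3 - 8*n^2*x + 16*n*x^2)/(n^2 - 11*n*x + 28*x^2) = n*(-n + 4*x)/(-n + 7*x)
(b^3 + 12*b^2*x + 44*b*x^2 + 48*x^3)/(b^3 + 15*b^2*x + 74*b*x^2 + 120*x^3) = (b + 2*x)/(b + 5*x)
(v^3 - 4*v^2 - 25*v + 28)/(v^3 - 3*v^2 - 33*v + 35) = (v + 4)/(v + 5)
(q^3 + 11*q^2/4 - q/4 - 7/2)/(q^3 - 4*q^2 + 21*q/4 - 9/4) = (4*q^2 + 15*q + 14)/(4*q^2 - 12*q + 9)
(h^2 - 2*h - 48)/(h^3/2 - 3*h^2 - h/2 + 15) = 2*(h^2 - 2*h - 48)/(h^3 - 6*h^2 - h + 30)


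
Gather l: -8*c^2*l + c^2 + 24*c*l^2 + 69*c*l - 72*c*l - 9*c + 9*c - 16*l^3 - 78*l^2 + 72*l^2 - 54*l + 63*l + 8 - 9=c^2 - 16*l^3 + l^2*(24*c - 6) + l*(-8*c^2 - 3*c + 9) - 1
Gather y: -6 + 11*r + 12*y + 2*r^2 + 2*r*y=2*r^2 + 11*r + y*(2*r + 12) - 6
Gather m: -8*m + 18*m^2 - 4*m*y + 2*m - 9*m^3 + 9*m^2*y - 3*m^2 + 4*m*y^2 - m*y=-9*m^3 + m^2*(9*y + 15) + m*(4*y^2 - 5*y - 6)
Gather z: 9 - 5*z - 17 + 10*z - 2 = 5*z - 10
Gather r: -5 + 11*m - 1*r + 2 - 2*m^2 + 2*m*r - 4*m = -2*m^2 + 7*m + r*(2*m - 1) - 3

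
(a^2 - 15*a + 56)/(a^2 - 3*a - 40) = (a - 7)/(a + 5)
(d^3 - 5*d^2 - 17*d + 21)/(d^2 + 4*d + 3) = (d^2 - 8*d + 7)/(d + 1)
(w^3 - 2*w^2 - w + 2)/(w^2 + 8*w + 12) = (w^3 - 2*w^2 - w + 2)/(w^2 + 8*w + 12)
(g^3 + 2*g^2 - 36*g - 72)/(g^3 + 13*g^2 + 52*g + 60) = (g - 6)/(g + 5)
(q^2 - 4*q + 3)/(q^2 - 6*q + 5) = (q - 3)/(q - 5)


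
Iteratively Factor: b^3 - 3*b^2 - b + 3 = (b - 1)*(b^2 - 2*b - 3) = (b - 3)*(b - 1)*(b + 1)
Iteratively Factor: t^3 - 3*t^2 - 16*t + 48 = (t - 4)*(t^2 + t - 12) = (t - 4)*(t - 3)*(t + 4)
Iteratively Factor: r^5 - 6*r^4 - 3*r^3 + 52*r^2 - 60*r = (r - 2)*(r^4 - 4*r^3 - 11*r^2 + 30*r) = (r - 2)*(r + 3)*(r^3 - 7*r^2 + 10*r) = r*(r - 2)*(r + 3)*(r^2 - 7*r + 10) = r*(r - 5)*(r - 2)*(r + 3)*(r - 2)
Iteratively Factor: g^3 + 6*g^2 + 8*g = (g)*(g^2 + 6*g + 8) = g*(g + 2)*(g + 4)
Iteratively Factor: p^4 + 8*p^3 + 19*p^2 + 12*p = (p + 4)*(p^3 + 4*p^2 + 3*p) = p*(p + 4)*(p^2 + 4*p + 3) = p*(p + 1)*(p + 4)*(p + 3)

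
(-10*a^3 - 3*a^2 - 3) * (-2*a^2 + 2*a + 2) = 20*a^5 - 14*a^4 - 26*a^3 - 6*a - 6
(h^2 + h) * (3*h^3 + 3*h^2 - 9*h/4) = 3*h^5 + 6*h^4 + 3*h^3/4 - 9*h^2/4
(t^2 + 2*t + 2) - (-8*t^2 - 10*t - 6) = 9*t^2 + 12*t + 8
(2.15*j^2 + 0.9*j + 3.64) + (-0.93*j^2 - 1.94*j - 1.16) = 1.22*j^2 - 1.04*j + 2.48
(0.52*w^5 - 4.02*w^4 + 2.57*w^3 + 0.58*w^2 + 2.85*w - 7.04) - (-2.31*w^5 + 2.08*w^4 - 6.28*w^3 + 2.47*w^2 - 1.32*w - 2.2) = 2.83*w^5 - 6.1*w^4 + 8.85*w^3 - 1.89*w^2 + 4.17*w - 4.84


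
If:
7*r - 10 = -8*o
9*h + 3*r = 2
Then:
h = 2/9 - r/3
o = 5/4 - 7*r/8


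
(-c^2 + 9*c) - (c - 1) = -c^2 + 8*c + 1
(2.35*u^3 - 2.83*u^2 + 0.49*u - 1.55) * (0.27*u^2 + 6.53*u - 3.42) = 0.6345*u^5 + 14.5814*u^4 - 26.3846*u^3 + 12.4598*u^2 - 11.7973*u + 5.301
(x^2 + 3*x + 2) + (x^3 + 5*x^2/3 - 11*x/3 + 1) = x^3 + 8*x^2/3 - 2*x/3 + 3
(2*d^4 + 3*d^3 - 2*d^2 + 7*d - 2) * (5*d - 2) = 10*d^5 + 11*d^4 - 16*d^3 + 39*d^2 - 24*d + 4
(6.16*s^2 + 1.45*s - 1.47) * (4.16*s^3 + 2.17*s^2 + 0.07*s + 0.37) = 25.6256*s^5 + 19.3992*s^4 - 2.5375*s^3 - 0.8092*s^2 + 0.4336*s - 0.5439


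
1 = 1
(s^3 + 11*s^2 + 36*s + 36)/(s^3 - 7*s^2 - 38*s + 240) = (s^2 + 5*s + 6)/(s^2 - 13*s + 40)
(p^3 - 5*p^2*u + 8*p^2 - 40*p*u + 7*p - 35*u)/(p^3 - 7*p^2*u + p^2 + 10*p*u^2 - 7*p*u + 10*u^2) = (p + 7)/(p - 2*u)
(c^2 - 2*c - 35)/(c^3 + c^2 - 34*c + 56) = (c^2 - 2*c - 35)/(c^3 + c^2 - 34*c + 56)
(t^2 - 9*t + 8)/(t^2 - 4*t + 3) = (t - 8)/(t - 3)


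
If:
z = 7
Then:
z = 7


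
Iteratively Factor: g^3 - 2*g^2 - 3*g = (g)*(g^2 - 2*g - 3) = g*(g - 3)*(g + 1)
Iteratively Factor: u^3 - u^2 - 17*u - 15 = (u + 3)*(u^2 - 4*u - 5) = (u - 5)*(u + 3)*(u + 1)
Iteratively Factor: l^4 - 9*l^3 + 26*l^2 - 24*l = (l - 2)*(l^3 - 7*l^2 + 12*l) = (l - 4)*(l - 2)*(l^2 - 3*l) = l*(l - 4)*(l - 2)*(l - 3)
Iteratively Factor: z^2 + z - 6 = (z + 3)*(z - 2)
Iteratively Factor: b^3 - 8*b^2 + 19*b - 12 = (b - 1)*(b^2 - 7*b + 12) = (b - 3)*(b - 1)*(b - 4)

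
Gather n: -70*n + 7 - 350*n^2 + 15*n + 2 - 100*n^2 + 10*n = -450*n^2 - 45*n + 9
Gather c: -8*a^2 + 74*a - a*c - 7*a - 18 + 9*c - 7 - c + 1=-8*a^2 + 67*a + c*(8 - a) - 24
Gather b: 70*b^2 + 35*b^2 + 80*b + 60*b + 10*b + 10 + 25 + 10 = 105*b^2 + 150*b + 45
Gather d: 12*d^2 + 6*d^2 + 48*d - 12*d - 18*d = 18*d^2 + 18*d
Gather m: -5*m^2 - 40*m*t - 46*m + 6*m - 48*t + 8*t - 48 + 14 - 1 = -5*m^2 + m*(-40*t - 40) - 40*t - 35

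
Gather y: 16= 16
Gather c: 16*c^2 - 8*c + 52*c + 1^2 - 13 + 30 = 16*c^2 + 44*c + 18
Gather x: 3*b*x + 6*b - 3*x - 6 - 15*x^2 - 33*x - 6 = 6*b - 15*x^2 + x*(3*b - 36) - 12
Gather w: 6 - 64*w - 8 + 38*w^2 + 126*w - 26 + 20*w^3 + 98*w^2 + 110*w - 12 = 20*w^3 + 136*w^2 + 172*w - 40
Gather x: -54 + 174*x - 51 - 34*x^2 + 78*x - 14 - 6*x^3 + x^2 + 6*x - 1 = -6*x^3 - 33*x^2 + 258*x - 120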